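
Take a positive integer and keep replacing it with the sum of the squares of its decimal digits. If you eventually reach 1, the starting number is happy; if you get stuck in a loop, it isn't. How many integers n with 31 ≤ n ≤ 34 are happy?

31: 31 → 10 → 1  — happy
32: 32 → 13 → 10 → 1  — happy
33: 33 → 18 → 65 → 61 → 37 → 58 → 89 → 145 → 42 → 20 → 4 → 16 → 37  — not happy
34: 34 → 25 → 29 → 85 → 89 → 145 → 42 → 20 → 4 → 16 → 37 → 58 → 89  — not happy
happy: 31, 32

2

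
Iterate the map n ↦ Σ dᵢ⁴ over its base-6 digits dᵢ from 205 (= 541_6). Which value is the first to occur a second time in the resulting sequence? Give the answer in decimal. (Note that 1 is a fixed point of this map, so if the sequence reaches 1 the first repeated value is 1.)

353

205 = (5,4,1)_6 → 5⁴ + 4⁴ + 1⁴ = 625 + 256 + 1 = 882
882 = (4,0,3,0)_6 → 4⁴ + 0⁴ + 3⁴ + 0⁴ = 256 + 0 + 81 + 0 = 337
337 = (1,3,2,1)_6 → 1⁴ + 3⁴ + 2⁴ + 1⁴ = 1 + 81 + 16 + 1 = 99
99 = (2,4,3)_6 → 2⁴ + 4⁴ + 3⁴ = 16 + 256 + 81 = 353
353 = (1,3,4,5)_6 → 1⁴ + 3⁴ + 4⁴ + 5⁴ = 1 + 81 + 256 + 625 = 963
963 = (4,2,4,3)_6 → 4⁴ + 2⁴ + 4⁴ + 3⁴ = 256 + 16 + 256 + 81 = 609
609 = (2,4,5,3)_6 → 2⁴ + 4⁴ + 5⁴ + 3⁴ = 16 + 256 + 625 + 81 = 978
978 = (4,3,1,0)_6 → 4⁴ + 3⁴ + 1⁴ + 0⁴ = 256 + 81 + 1 + 0 = 338
338 = (1,3,2,2)_6 → 1⁴ + 3⁴ + 2⁴ + 2⁴ = 1 + 81 + 16 + 16 = 114
114 = (3,1,0)_6 → 3⁴ + 1⁴ + 0⁴ = 81 + 1 + 0 = 82
82 = (2,1,4)_6 → 2⁴ + 1⁴ + 4⁴ = 16 + 1 + 256 = 273
273 = (1,1,3,3)_6 → 1⁴ + 1⁴ + 3⁴ + 3⁴ = 1 + 1 + 81 + 81 = 164
164 = (4,3,2)_6 → 4⁴ + 3⁴ + 2⁴ = 256 + 81 + 16 = 353  — 353 already appeared earlier.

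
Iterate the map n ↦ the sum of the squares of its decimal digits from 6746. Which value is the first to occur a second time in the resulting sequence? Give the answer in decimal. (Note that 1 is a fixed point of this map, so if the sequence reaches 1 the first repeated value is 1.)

6746 → 6² + 7² + 4² + 6² = 36 + 49 + 16 + 36 = 137
137 → 1² + 3² + 7² = 1 + 9 + 49 = 59
59 → 5² + 9² = 25 + 81 = 106
106 → 1² + 0² + 6² = 1 + 0 + 36 = 37
37 → 3² + 7² = 9 + 49 = 58
58 → 5² + 8² = 25 + 64 = 89
89 → 8² + 9² = 64 + 81 = 145
145 → 1² + 4² + 5² = 1 + 16 + 25 = 42
42 → 4² + 2² = 16 + 4 = 20
20 → 2² + 0² = 4 + 0 = 4
4 → 4² = 16
16 → 1² + 6² = 1 + 36 = 37  — 37 already appeared earlier.

37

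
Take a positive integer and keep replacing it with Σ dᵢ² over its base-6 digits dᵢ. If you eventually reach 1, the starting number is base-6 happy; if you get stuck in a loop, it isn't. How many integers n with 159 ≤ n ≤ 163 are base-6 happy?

159: 159 → 29 → 41 → 26 → 20 → 13 → 5 → 25 → 17 → 29  — not base-6 happy
160: 160 → 36 → 1  — base-6 happy
161: 161 → 45 → 11 → 26 → 20 → 13 → 5 → 25 → 17 → 29 → 41 → 26  — not base-6 happy
162: 162 → 25 → 17 → 29 → 41 → 26 → 20 → 13 → 5 → 25  — not base-6 happy
163: 163 → 26 → 20 → 13 → 5 → 25 → 17 → 29 → 41 → 26  — not base-6 happy
base-6 happy: 160

1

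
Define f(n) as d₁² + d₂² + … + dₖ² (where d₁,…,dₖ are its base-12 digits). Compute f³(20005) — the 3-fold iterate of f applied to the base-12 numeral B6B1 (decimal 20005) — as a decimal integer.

221

20005 = (11,6,11,1)_12 → 11² + 6² + 11² + 1² = 121 + 36 + 121 + 1 = 279
279 = (1,11,3)_12 → 1² + 11² + 3² = 1 + 121 + 9 = 131
131 = (10,11)_12 → 10² + 11² = 100 + 121 = 221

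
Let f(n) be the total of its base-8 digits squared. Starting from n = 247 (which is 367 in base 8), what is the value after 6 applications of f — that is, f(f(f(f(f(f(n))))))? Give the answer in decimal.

247 = (3,6,7)_8 → 3² + 6² + 7² = 94
94 = (1,3,6)_8 → 1² + 3² + 6² = 46
46 = (5,6)_8 → 5² + 6² = 61
61 = (7,5)_8 → 7² + 5² = 74
74 = (1,1,2)_8 → 1² + 1² + 2² = 6
6 = (6)_8 → 6² = 36

36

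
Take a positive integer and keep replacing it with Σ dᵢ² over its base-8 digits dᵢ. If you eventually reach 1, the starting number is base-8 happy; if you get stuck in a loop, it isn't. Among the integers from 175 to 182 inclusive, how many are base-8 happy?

1

175: 175 → 78 → 38 → 52 → 52  — not base-8 happy
176: 176 → 40 → 25 → 10 → 5 → 25  — not base-8 happy
177: 177 → 41 → 26 → 13 → 26  — not base-8 happy
178: 178 → 44 → 41 → 26 → 13 → 26  — not base-8 happy
179: 179 → 49 → 37 → 41 → 26 → 13 → 26  — not base-8 happy
180: 180 → 56 → 49 → 37 → 41 → 26 → 13 → 26  — not base-8 happy
181: 181 → 65 → 2 → 4 → 16 → 4  — not base-8 happy
182: 182 → 76 → 18 → 8 → 1  — base-8 happy
base-8 happy: 182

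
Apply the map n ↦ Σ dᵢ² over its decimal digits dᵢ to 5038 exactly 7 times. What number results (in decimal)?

37

5038 → 5² + 0² + 3² + 8² = 98
98 → 9² + 8² = 145
145 → 1² + 4² + 5² = 42
42 → 4² + 2² = 20
20 → 2² + 0² = 4
4 → 4² = 16
16 → 1² + 6² = 37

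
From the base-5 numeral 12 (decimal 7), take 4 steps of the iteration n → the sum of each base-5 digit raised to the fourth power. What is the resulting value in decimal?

353

7 = (1,2)_5 → 1⁴ + 2⁴ = 1 + 16 = 17
17 = (3,2)_5 → 3⁴ + 2⁴ = 81 + 16 = 97
97 = (3,4,2)_5 → 3⁴ + 4⁴ + 2⁴ = 81 + 256 + 16 = 353
353 = (2,4,0,3)_5 → 2⁴ + 4⁴ + 0⁴ + 3⁴ = 16 + 256 + 0 + 81 = 353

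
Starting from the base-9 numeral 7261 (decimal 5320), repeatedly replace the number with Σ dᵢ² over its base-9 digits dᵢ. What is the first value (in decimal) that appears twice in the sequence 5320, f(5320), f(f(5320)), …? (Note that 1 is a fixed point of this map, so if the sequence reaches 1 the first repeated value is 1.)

50

5320 = (7,2,6,1)_9 → 7² + 2² + 6² + 1² = 49 + 4 + 36 + 1 = 90
90 = (1,1,0)_9 → 1² + 1² + 0² = 1 + 1 + 0 = 2
2 = (2)_9 → 2² = 4
4 = (4)_9 → 4² = 16
16 = (1,7)_9 → 1² + 7² = 1 + 49 = 50
50 = (5,5)_9 → 5² + 5² = 25 + 25 = 50  — 50 already appeared earlier.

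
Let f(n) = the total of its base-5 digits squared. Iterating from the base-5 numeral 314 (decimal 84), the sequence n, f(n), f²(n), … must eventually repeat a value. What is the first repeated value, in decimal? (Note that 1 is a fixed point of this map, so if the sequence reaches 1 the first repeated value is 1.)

4

84 = (3,1,4)_5 → 3² + 1² + 4² = 9 + 1 + 16 = 26
26 = (1,0,1)_5 → 1² + 0² + 1² = 1 + 0 + 1 = 2
2 = (2)_5 → 2² = 4
4 = (4)_5 → 4² = 16
16 = (3,1)_5 → 3² + 1² = 9 + 1 = 10
10 = (2,0)_5 → 2² + 0² = 4 + 0 = 4  — 4 already appeared earlier.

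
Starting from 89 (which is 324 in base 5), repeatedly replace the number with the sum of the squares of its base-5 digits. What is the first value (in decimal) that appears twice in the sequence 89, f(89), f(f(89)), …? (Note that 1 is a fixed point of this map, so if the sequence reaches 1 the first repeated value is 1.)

13

89 = (3,2,4)_5 → 3² + 2² + 4² = 9 + 4 + 16 = 29
29 = (1,0,4)_5 → 1² + 0² + 4² = 1 + 0 + 16 = 17
17 = (3,2)_5 → 3² + 2² = 9 + 4 = 13
13 = (2,3)_5 → 2² + 3² = 4 + 9 = 13  — 13 already appeared earlier.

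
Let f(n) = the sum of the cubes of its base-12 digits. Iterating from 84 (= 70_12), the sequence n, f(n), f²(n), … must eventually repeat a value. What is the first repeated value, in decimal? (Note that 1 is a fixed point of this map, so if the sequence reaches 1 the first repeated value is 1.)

343

84 = (7,0)_12 → 7³ + 0³ = 343 + 0 = 343
343 = (2,4,7)_12 → 2³ + 4³ + 7³ = 8 + 64 + 343 = 415
415 = (2,10,7)_12 → 2³ + 10³ + 7³ = 8 + 1000 + 343 = 1351
1351 = (9,4,7)_12 → 9³ + 4³ + 7³ = 729 + 64 + 343 = 1136
1136 = (7,10,8)_12 → 7³ + 10³ + 8³ = 343 + 1000 + 512 = 1855
1855 = (1,0,10,7)_12 → 1³ + 0³ + 10³ + 7³ = 1 + 0 + 1000 + 343 = 1344
1344 = (9,4,0)_12 → 9³ + 4³ + 0³ = 729 + 64 + 0 = 793
793 = (5,6,1)_12 → 5³ + 6³ + 1³ = 125 + 216 + 1 = 342
342 = (2,4,6)_12 → 2³ + 4³ + 6³ = 8 + 64 + 216 = 288
288 = (2,0,0)_12 → 2³ + 0³ + 0³ = 8 + 0 + 0 = 8
8 = (8)_12 → 8³ = 512
512 = (3,6,8)_12 → 3³ + 6³ + 8³ = 27 + 216 + 512 = 755
755 = (5,2,11)_12 → 5³ + 2³ + 11³ = 125 + 8 + 1331 = 1464
1464 = (10,2,0)_12 → 10³ + 2³ + 0³ = 1000 + 8 + 0 = 1008
1008 = (7,0,0)_12 → 7³ + 0³ + 0³ = 343 + 0 + 0 = 343  — 343 already appeared earlier.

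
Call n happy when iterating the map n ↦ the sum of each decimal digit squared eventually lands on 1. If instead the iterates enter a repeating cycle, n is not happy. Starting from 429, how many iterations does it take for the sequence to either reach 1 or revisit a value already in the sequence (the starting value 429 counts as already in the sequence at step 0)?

429 → 101
101 → 2
2 → 4
4 → 16
16 → 37
37 → 58
58 → 89
89 → 145
145 → 42
42 → 20
20 → 4  — 4 repeats.
That took 11 steps.

11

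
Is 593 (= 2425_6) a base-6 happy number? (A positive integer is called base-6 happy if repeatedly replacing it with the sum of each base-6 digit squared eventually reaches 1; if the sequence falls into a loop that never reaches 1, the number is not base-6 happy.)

base-6 happy

593 = (2,4,2,5)_6 → 2² + 4² + 2² + 5² = 49
49 = (1,2,1)_6 → 1² + 2² + 1² = 6
6 = (1,0)_6 → 1² + 0² = 1  — reached 1.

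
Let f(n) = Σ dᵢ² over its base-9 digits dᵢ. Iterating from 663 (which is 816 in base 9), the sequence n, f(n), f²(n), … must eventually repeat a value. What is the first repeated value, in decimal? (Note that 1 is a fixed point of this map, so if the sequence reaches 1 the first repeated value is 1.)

1

663 = (8,1,6)_9 → 101
101 = (1,2,2)_9 → 9
9 = (1,0)_9 → 1  — reached the fixed point 1.
1 → 1, so 1 is the first repeated value.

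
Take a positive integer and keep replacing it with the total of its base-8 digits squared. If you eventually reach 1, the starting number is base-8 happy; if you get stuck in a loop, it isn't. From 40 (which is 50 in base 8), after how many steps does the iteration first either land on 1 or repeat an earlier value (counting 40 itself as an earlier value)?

40 = (5,0)_8 → 5² + 0² = 25
25 = (3,1)_8 → 3² + 1² = 10
10 = (1,2)_8 → 1² + 2² = 5
5 = (5)_8 → 5² = 25  — 25 repeats.
That took 4 steps.

4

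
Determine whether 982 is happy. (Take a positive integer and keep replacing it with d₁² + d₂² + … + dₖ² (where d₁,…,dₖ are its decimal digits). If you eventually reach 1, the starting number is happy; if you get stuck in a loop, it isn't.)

982 → 9² + 8² + 2² = 81 + 64 + 4 = 149
149 → 1² + 4² + 9² = 1 + 16 + 81 = 98
98 → 9² + 8² = 81 + 64 = 145
145 → 1² + 4² + 5² = 1 + 16 + 25 = 42
42 → 4² + 2² = 16 + 4 = 20
20 → 2² + 0² = 4 + 0 = 4
4 → 4² = 16
16 → 1² + 6² = 1 + 36 = 37
37 → 3² + 7² = 9 + 49 = 58
58 → 5² + 8² = 25 + 64 = 89
89 → 8² + 9² = 64 + 81 = 145  — 145 already seen; the sequence cycles without reaching 1.

not happy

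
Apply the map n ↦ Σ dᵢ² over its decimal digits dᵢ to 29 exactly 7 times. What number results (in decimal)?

29 → 2² + 9² = 4 + 81 = 85
85 → 8² + 5² = 64 + 25 = 89
89 → 8² + 9² = 64 + 81 = 145
145 → 1² + 4² + 5² = 1 + 16 + 25 = 42
42 → 4² + 2² = 16 + 4 = 20
20 → 2² + 0² = 4 + 0 = 4
4 → 4² = 16

16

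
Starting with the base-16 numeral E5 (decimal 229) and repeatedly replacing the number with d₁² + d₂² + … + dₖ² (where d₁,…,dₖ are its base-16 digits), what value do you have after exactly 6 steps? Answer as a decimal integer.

181

229 = (14,5)_16 → 14² + 5² = 196 + 25 = 221
221 = (13,13)_16 → 13² + 13² = 169 + 169 = 338
338 = (1,5,2)_16 → 1² + 5² + 2² = 1 + 25 + 4 = 30
30 = (1,14)_16 → 1² + 14² = 1 + 196 = 197
197 = (12,5)_16 → 12² + 5² = 144 + 25 = 169
169 = (10,9)_16 → 10² + 9² = 100 + 81 = 181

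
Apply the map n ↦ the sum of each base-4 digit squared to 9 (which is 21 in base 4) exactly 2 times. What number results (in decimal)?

9 = (2,1)_4 → 2² + 1² = 4 + 1 = 5
5 = (1,1)_4 → 1² + 1² = 1 + 1 = 2

2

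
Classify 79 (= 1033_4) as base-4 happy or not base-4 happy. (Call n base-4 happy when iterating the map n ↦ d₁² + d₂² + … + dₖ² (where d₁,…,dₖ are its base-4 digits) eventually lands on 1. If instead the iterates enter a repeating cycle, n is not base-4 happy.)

79 = (1,0,3,3)_4 → 1² + 0² + 3² + 3² = 19
19 = (1,0,3)_4 → 1² + 0² + 3² = 10
10 = (2,2)_4 → 2² + 2² = 8
8 = (2,0)_4 → 2² + 0² = 4
4 = (1,0)_4 → 1² + 0² = 1  — reached 1.

base-4 happy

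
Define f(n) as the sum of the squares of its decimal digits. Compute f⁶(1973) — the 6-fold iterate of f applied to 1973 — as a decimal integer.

1973 → 140
140 → 17
17 → 50
50 → 25
25 → 29
29 → 85

85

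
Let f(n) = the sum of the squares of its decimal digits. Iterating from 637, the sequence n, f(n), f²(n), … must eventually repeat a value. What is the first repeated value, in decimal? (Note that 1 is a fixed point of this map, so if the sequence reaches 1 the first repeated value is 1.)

1

637 → 6² + 3² + 7² = 94
94 → 9² + 4² = 97
97 → 9² + 7² = 130
130 → 1² + 3² + 0² = 10
10 → 1² + 0² = 1  — reached the fixed point 1.
1 → 1, so 1 is the first repeated value.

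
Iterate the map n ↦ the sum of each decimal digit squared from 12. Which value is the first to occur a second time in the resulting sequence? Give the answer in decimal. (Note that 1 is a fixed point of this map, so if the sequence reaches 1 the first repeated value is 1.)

89

12 → 1² + 2² = 5
5 → 5² = 25
25 → 2² + 5² = 29
29 → 2² + 9² = 85
85 → 8² + 5² = 89
89 → 8² + 9² = 145
145 → 1² + 4² + 5² = 42
42 → 4² + 2² = 20
20 → 2² + 0² = 4
4 → 4² = 16
16 → 1² + 6² = 37
37 → 3² + 7² = 58
58 → 5² + 8² = 89  — 89 already appeared earlier.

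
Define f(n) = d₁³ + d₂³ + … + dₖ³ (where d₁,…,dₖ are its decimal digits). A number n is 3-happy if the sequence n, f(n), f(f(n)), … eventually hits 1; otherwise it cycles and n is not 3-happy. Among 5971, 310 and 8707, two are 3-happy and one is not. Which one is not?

5971: 5971 → 1198 → 1243 → 100 → 1  — reaches 1 (3-happy)
310: 310 → 28 → 520 → 133 → 55 → 250 → 133  — repeats 133 (not 3-happy)
8707: 8707 → 1198 → 1243 → 100 → 1  — reaches 1 (3-happy)

310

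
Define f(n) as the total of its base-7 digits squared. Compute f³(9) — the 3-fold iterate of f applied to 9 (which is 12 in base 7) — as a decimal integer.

25

9 = (1,2)_7 → 5
5 = (5)_7 → 25
25 = (3,4)_7 → 25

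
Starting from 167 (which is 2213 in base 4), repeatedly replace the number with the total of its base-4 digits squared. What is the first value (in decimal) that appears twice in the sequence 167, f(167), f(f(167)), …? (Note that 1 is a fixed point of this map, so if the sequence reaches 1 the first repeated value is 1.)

167 = (2,2,1,3)_4 → 2² + 2² + 1² + 3² = 18
18 = (1,0,2)_4 → 1² + 0² + 2² = 5
5 = (1,1)_4 → 1² + 1² = 2
2 = (2)_4 → 2² = 4
4 = (1,0)_4 → 1² + 0² = 1  — reached the fixed point 1.
1 → 1, so 1 is the first repeated value.

1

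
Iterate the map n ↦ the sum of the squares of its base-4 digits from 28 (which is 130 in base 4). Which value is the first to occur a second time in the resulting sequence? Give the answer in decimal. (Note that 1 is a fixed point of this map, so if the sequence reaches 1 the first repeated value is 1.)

1

28 = (1,3,0)_4 → 1² + 3² + 0² = 10
10 = (2,2)_4 → 2² + 2² = 8
8 = (2,0)_4 → 2² + 0² = 4
4 = (1,0)_4 → 1² + 0² = 1  — reached the fixed point 1.
1 → 1, so 1 is the first repeated value.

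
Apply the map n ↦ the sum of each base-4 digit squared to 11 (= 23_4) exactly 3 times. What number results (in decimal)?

11 = (2,3)_4 → 2² + 3² = 13
13 = (3,1)_4 → 3² + 1² = 10
10 = (2,2)_4 → 2² + 2² = 8

8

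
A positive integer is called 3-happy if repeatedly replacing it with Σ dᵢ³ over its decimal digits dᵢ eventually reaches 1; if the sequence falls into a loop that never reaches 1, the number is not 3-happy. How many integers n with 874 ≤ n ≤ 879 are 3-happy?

1

874: 874 → 919 → 1459 → 919  (repeats 919)
875: 875 → 980 → 1241 → 74 → 407 → 407  (repeats 407)
876: 876 → 1071 → 345 → 216 → 225 → 141 → 66 → 432 → 99 → 1458 → 702 → 351 → 153 → 153  (repeats 153)
877: 877 → 1198 → 1243 → 100 → 1  (reaches 1)
878: 878 → 1367 → 587 → 980 → 1241 → 74 → 407 → 407  (repeats 407)
879: 879 → 1584 → 702 → 351 → 153 → 153  (repeats 153)
3-happy: 877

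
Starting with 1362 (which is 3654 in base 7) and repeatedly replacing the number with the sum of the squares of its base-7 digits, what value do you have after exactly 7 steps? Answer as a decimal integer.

1362 = (3,6,5,4)_7 → 3² + 6² + 5² + 4² = 86
86 = (1,5,2)_7 → 1² + 5² + 2² = 30
30 = (4,2)_7 → 4² + 2² = 20
20 = (2,6)_7 → 2² + 6² = 40
40 = (5,5)_7 → 5² + 5² = 50
50 = (1,0,1)_7 → 1² + 0² + 1² = 2
2 = (2)_7 → 2² = 4

4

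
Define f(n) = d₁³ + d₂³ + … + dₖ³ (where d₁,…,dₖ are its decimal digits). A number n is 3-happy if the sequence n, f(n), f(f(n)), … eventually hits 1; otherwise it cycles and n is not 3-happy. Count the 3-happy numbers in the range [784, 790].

1

784: 784 → 919 → 1459 → 919  — not 3-happy
785: 785 → 980 → 1241 → 74 → 407 → 407  — not 3-happy
786: 786 → 1071 → 345 → 216 → 225 → 141 → 66 → 432 → 99 → 1458 → 702 → 351 → 153 → 153  — not 3-happy
787: 787 → 1198 → 1243 → 100 → 1  — 3-happy
788: 788 → 1367 → 587 → 980 → 1241 → 74 → 407 → 407  — not 3-happy
789: 789 → 1584 → 702 → 351 → 153 → 153  — not 3-happy
790: 790 → 1072 → 352 → 160 → 217 → 352  — not 3-happy
3-happy: 787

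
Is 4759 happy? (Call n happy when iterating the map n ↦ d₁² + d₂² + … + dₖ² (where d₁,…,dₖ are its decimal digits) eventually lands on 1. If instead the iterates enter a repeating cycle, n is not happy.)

4759 → 171
171 → 51
51 → 26
26 → 40
40 → 16
16 → 37
37 → 58
58 → 89
89 → 145
145 → 42
42 → 20
20 → 4
4 → 16  — 16 already seen; the sequence cycles without reaching 1.

not happy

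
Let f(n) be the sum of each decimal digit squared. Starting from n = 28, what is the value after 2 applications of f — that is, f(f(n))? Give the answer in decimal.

100

28 → 2² + 8² = 68
68 → 6² + 8² = 100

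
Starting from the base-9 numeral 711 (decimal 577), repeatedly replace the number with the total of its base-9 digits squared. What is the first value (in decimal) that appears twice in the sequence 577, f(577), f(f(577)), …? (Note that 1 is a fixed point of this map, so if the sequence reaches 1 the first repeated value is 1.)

65

577 = (7,1,1)_9 → 7² + 1² + 1² = 49 + 1 + 1 = 51
51 = (5,6)_9 → 5² + 6² = 25 + 36 = 61
61 = (6,7)_9 → 6² + 7² = 36 + 49 = 85
85 = (1,0,4)_9 → 1² + 0² + 4² = 1 + 0 + 16 = 17
17 = (1,8)_9 → 1² + 8² = 1 + 64 = 65
65 = (7,2)_9 → 7² + 2² = 49 + 4 = 53
53 = (5,8)_9 → 5² + 8² = 25 + 64 = 89
89 = (1,0,8)_9 → 1² + 0² + 8² = 1 + 0 + 64 = 65  — 65 already appeared earlier.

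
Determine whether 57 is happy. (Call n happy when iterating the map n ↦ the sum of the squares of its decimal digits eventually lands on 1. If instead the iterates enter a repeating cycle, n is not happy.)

57 → 5² + 7² = 74
74 → 7² + 4² = 65
65 → 6² + 5² = 61
61 → 6² + 1² = 37
37 → 3² + 7² = 58
58 → 5² + 8² = 89
89 → 8² + 9² = 145
145 → 1² + 4² + 5² = 42
42 → 4² + 2² = 20
20 → 2² + 0² = 4
4 → 4² = 16
16 → 1² + 6² = 37  — 37 already seen; the sequence cycles without reaching 1.

not happy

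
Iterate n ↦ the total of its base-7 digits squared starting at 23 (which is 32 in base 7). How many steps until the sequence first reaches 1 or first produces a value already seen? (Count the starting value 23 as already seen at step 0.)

5

23 = (3,2)_7 → 3² + 2² = 13
13 = (1,6)_7 → 1² + 6² = 37
37 = (5,2)_7 → 5² + 2² = 29
29 = (4,1)_7 → 4² + 1² = 17
17 = (2,3)_7 → 2² + 3² = 13  — 13 repeats.
That took 5 steps.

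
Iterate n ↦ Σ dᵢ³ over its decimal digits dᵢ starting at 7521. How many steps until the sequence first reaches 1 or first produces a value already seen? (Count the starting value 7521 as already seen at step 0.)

7521 → 7³ + 5³ + 2³ + 1³ = 343 + 125 + 8 + 1 = 477
477 → 4³ + 7³ + 7³ = 64 + 343 + 343 = 750
750 → 7³ + 5³ + 0³ = 343 + 125 + 0 = 468
468 → 4³ + 6³ + 8³ = 64 + 216 + 512 = 792
792 → 7³ + 9³ + 2³ = 343 + 729 + 8 = 1080
1080 → 1³ + 0³ + 8³ + 0³ = 1 + 0 + 512 + 0 = 513
513 → 5³ + 1³ + 3³ = 125 + 1 + 27 = 153
153 → 1³ + 5³ + 3³ = 1 + 125 + 27 = 153  — 153 repeats.
That took 8 steps.

8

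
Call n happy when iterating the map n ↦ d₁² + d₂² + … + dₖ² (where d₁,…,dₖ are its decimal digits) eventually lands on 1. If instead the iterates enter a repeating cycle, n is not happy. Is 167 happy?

167 → 1² + 6² + 7² = 1 + 36 + 49 = 86
86 → 8² + 6² = 64 + 36 = 100
100 → 1² + 0² + 0² = 1 + 0 + 0 = 1  — reached 1.

happy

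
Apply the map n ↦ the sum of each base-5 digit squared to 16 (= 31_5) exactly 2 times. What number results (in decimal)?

4

16 = (3,1)_5 → 3² + 1² = 9 + 1 = 10
10 = (2,0)_5 → 2² + 0² = 4 + 0 = 4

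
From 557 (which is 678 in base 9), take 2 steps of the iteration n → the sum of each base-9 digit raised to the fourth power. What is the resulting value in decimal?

5395

557 = (6,7,8)_9 → 6⁴ + 7⁴ + 8⁴ = 1296 + 2401 + 4096 = 7793
7793 = (1,1,6,1,8)_9 → 1⁴ + 1⁴ + 6⁴ + 1⁴ + 8⁴ = 1 + 1 + 1296 + 1 + 4096 = 5395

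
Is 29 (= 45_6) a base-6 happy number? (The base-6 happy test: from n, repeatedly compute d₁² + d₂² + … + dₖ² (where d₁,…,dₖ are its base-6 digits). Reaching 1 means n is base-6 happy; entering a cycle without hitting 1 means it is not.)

29 = (4,5)_6 → 41
41 = (1,0,5)_6 → 26
26 = (4,2)_6 → 20
20 = (3,2)_6 → 13
13 = (2,1)_6 → 5
5 = (5)_6 → 25
25 = (4,1)_6 → 17
17 = (2,5)_6 → 29  — 29 already seen; the sequence cycles without reaching 1.

not base-6 happy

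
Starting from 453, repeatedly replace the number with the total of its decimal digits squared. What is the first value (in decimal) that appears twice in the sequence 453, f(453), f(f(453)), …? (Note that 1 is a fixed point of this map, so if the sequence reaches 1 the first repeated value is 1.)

89

453 → 4² + 5² + 3² = 50
50 → 5² + 0² = 25
25 → 2² + 5² = 29
29 → 2² + 9² = 85
85 → 8² + 5² = 89
89 → 8² + 9² = 145
145 → 1² + 4² + 5² = 42
42 → 4² + 2² = 20
20 → 2² + 0² = 4
4 → 4² = 16
16 → 1² + 6² = 37
37 → 3² + 7² = 58
58 → 5² + 8² = 89  — 89 already appeared earlier.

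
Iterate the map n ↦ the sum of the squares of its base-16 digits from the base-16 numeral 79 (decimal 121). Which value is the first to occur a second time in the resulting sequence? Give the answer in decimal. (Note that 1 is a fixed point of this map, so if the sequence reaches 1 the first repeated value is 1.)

1

121 = (7,9)_16 → 7² + 9² = 49 + 81 = 130
130 = (8,2)_16 → 8² + 2² = 64 + 4 = 68
68 = (4,4)_16 → 4² + 4² = 16 + 16 = 32
32 = (2,0)_16 → 2² + 0² = 4 + 0 = 4
4 = (4)_16 → 4² = 16
16 = (1,0)_16 → 1² + 0² = 1 + 0 = 1  — reached the fixed point 1.
1 → 1, so 1 is the first repeated value.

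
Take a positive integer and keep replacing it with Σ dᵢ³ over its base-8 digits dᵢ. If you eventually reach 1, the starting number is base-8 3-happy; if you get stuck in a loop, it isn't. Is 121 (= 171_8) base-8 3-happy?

121 = (1,7,1)_8 → 1³ + 7³ + 1³ = 345
345 = (5,3,1)_8 → 5³ + 3³ + 1³ = 153
153 = (2,3,1)_8 → 2³ + 3³ + 1³ = 36
36 = (4,4)_8 → 4³ + 4³ = 128
128 = (2,0,0)_8 → 2³ + 0³ + 0³ = 8
8 = (1,0)_8 → 1³ + 0³ = 1  — reached 1.

base-8 3-happy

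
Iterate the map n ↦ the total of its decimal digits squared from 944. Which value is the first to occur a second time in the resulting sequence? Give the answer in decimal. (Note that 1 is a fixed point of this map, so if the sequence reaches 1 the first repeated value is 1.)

4

944 → 113
113 → 11
11 → 2
2 → 4
4 → 16
16 → 37
37 → 58
58 → 89
89 → 145
145 → 42
42 → 20
20 → 4  — 4 already appeared earlier.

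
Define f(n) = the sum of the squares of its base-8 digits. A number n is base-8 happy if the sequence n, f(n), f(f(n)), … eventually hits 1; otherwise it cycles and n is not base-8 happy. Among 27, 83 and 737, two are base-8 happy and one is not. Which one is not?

83

27: 27 → 18 → 8 → 1  — reaches 1 (base-8 happy)
83: 83 → 14 → 37 → 41 → 26 → 13 → 26  — repeats 26 (not base-8 happy)
737: 737 → 27 → 18 → 8 → 1  — reaches 1 (base-8 happy)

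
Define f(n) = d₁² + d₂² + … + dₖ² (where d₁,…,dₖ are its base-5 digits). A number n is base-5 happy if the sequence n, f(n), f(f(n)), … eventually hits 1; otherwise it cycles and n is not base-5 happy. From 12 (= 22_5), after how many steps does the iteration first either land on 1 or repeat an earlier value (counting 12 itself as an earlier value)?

12 = (2,2)_5 → 2² + 2² = 8
8 = (1,3)_5 → 1² + 3² = 10
10 = (2,0)_5 → 2² + 0² = 4
4 = (4)_5 → 4² = 16
16 = (3,1)_5 → 3² + 1² = 10  — 10 repeats.
That took 5 steps.

5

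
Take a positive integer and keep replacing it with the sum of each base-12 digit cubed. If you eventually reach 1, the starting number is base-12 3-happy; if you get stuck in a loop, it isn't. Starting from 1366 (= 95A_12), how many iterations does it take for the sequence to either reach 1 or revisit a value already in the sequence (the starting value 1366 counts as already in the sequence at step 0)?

1366 = (9,5,10)_12 → 9³ + 5³ + 10³ = 729 + 125 + 1000 = 1854
1854 = (1,0,10,6)_12 → 1³ + 0³ + 10³ + 6³ = 1 + 0 + 1000 + 216 = 1217
1217 = (8,5,5)_12 → 8³ + 5³ + 5³ = 512 + 125 + 125 = 762
762 = (5,3,6)_12 → 5³ + 3³ + 6³ = 125 + 27 + 216 = 368
368 = (2,6,8)_12 → 2³ + 6³ + 8³ = 8 + 216 + 512 = 736
736 = (5,1,4)_12 → 5³ + 1³ + 4³ = 125 + 1 + 64 = 190
190 = (1,3,10)_12 → 1³ + 3³ + 10³ = 1 + 27 + 1000 = 1028
1028 = (7,1,8)_12 → 7³ + 1³ + 8³ = 343 + 1 + 512 = 856
856 = (5,11,4)_12 → 5³ + 11³ + 4³ = 125 + 1331 + 64 = 1520
1520 = (10,6,8)_12 → 10³ + 6³ + 8³ = 1000 + 216 + 512 = 1728
1728 = (1,0,0,0)_12 → 1³ + 0³ + 0³ + 0³ = 1 + 0 + 0 + 0 = 1  — reached 1.
That took 11 steps.

11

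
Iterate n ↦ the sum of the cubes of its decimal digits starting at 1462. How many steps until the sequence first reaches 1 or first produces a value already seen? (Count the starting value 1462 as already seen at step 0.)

8

1462 → 1³ + 4³ + 6³ + 2³ = 289
289 → 2³ + 8³ + 9³ = 1249
1249 → 1³ + 2³ + 4³ + 9³ = 802
802 → 8³ + 0³ + 2³ = 520
520 → 5³ + 2³ + 0³ = 133
133 → 1³ + 3³ + 3³ = 55
55 → 5³ + 5³ = 250
250 → 2³ + 5³ + 0³ = 133  — 133 repeats.
That took 8 steps.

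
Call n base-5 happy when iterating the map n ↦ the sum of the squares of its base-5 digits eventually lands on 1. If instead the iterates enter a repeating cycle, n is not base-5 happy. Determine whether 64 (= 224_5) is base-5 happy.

not base-5 happy

64 = (2,2,4)_5 → 2² + 2² + 4² = 4 + 4 + 16 = 24
24 = (4,4)_5 → 4² + 4² = 16 + 16 = 32
32 = (1,1,2)_5 → 1² + 1² + 2² = 1 + 1 + 4 = 6
6 = (1,1)_5 → 1² + 1² = 1 + 1 = 2
2 = (2)_5 → 2² = 4
4 = (4)_5 → 4² = 16
16 = (3,1)_5 → 3² + 1² = 9 + 1 = 10
10 = (2,0)_5 → 2² + 0² = 4 + 0 = 4  — 4 already seen; the sequence cycles without reaching 1.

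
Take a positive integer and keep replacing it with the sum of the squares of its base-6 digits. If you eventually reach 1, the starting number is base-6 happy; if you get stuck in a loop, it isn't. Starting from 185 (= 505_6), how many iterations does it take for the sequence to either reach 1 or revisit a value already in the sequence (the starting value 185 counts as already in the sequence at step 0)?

185 = (5,0,5)_6 → 50
50 = (1,2,2)_6 → 9
9 = (1,3)_6 → 10
10 = (1,4)_6 → 17
17 = (2,5)_6 → 29
29 = (4,5)_6 → 41
41 = (1,0,5)_6 → 26
26 = (4,2)_6 → 20
20 = (3,2)_6 → 13
13 = (2,1)_6 → 5
5 = (5)_6 → 25
25 = (4,1)_6 → 17  — 17 repeats.
That took 12 steps.

12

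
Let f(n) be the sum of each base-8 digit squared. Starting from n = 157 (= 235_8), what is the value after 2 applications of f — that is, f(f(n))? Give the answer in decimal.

157 = (2,3,5)_8 → 2² + 3² + 5² = 4 + 9 + 25 = 38
38 = (4,6)_8 → 4² + 6² = 16 + 36 = 52

52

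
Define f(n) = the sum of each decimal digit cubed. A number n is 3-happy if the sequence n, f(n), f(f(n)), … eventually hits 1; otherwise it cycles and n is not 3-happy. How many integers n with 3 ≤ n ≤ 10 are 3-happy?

1

3: 3 → 27 → 351 → 153 → 153  — not 3-happy
4: 4 → 64 → 280 → 520 → 133 → 55 → 250 → 133  — not 3-happy
5: 5 → 125 → 134 → 92 → 737 → 713 → 371 → 371  — not 3-happy
6: 6 → 216 → 225 → 141 → 66 → 432 → 99 → 1458 → 702 → 351 → 153 → 153  — not 3-happy
7: 7 → 343 → 118 → 514 → 190 → 730 → 370 → 370  — not 3-happy
8: 8 → 512 → 134 → 92 → 737 → 713 → 371 → 371  — not 3-happy
9: 9 → 729 → 1080 → 513 → 153 → 153  — not 3-happy
10: 10 → 1  — 3-happy
3-happy: 10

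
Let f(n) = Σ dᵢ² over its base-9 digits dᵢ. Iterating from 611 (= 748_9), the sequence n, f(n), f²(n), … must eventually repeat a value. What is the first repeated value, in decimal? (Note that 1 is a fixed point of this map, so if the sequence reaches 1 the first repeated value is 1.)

65

611 = (7,4,8)_9 → 7² + 4² + 8² = 129
129 = (1,5,3)_9 → 1² + 5² + 3² = 35
35 = (3,8)_9 → 3² + 8² = 73
73 = (8,1)_9 → 8² + 1² = 65
65 = (7,2)_9 → 7² + 2² = 53
53 = (5,8)_9 → 5² + 8² = 89
89 = (1,0,8)_9 → 1² + 0² + 8² = 65  — 65 already appeared earlier.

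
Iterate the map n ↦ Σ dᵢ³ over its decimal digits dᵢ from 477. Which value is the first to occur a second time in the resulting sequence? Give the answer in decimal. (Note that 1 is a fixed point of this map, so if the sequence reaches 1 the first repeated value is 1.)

153

477 → 4³ + 7³ + 7³ = 750
750 → 7³ + 5³ + 0³ = 468
468 → 4³ + 6³ + 8³ = 792
792 → 7³ + 9³ + 2³ = 1080
1080 → 1³ + 0³ + 8³ + 0³ = 513
513 → 5³ + 1³ + 3³ = 153
153 → 1³ + 5³ + 3³ = 153  — 153 already appeared earlier.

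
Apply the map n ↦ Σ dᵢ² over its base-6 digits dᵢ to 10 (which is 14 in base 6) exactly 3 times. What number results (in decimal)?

41

10 = (1,4)_6 → 1² + 4² = 17
17 = (2,5)_6 → 2² + 5² = 29
29 = (4,5)_6 → 4² + 5² = 41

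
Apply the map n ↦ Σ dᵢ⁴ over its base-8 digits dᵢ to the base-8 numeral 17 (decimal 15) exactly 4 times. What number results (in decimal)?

257

15 = (1,7)_8 → 1⁴ + 7⁴ = 2402
2402 = (4,5,4,2)_8 → 4⁴ + 5⁴ + 4⁴ + 2⁴ = 1153
1153 = (2,2,0,1)_8 → 2⁴ + 2⁴ + 0⁴ + 1⁴ = 33
33 = (4,1)_8 → 4⁴ + 1⁴ = 257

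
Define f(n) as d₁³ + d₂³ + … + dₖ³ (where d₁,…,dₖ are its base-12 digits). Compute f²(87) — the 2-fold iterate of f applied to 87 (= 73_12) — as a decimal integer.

87 = (7,3)_12 → 7³ + 3³ = 343 + 27 = 370
370 = (2,6,10)_12 → 2³ + 6³ + 10³ = 8 + 216 + 1000 = 1224

1224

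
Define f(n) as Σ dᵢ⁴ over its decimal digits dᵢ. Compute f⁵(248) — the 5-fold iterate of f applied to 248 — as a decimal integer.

13139

248 → 2⁴ + 4⁴ + 8⁴ = 16 + 256 + 4096 = 4368
4368 → 4⁴ + 3⁴ + 6⁴ + 8⁴ = 256 + 81 + 1296 + 4096 = 5729
5729 → 5⁴ + 7⁴ + 2⁴ + 9⁴ = 625 + 2401 + 16 + 6561 = 9603
9603 → 9⁴ + 6⁴ + 0⁴ + 3⁴ = 6561 + 1296 + 0 + 81 = 7938
7938 → 7⁴ + 9⁴ + 3⁴ + 8⁴ = 2401 + 6561 + 81 + 4096 = 13139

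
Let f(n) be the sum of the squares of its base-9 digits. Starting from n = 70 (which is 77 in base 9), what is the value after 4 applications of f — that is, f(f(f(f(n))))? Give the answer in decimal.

52

70 = (7,7)_9 → 7² + 7² = 98
98 = (1,1,8)_9 → 1² + 1² + 8² = 66
66 = (7,3)_9 → 7² + 3² = 58
58 = (6,4)_9 → 6² + 4² = 52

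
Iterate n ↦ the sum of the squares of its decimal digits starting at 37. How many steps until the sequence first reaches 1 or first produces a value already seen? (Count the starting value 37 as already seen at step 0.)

37 → 3² + 7² = 58
58 → 5² + 8² = 89
89 → 8² + 9² = 145
145 → 1² + 4² + 5² = 42
42 → 4² + 2² = 20
20 → 2² + 0² = 4
4 → 4² = 16
16 → 1² + 6² = 37  — 37 repeats.
That took 8 steps.

8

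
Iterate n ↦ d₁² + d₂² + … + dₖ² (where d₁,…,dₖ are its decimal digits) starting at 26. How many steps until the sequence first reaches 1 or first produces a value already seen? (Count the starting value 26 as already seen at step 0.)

10

26 → 2² + 6² = 40
40 → 4² + 0² = 16
16 → 1² + 6² = 37
37 → 3² + 7² = 58
58 → 5² + 8² = 89
89 → 8² + 9² = 145
145 → 1² + 4² + 5² = 42
42 → 4² + 2² = 20
20 → 2² + 0² = 4
4 → 4² = 16  — 16 repeats.
That took 10 steps.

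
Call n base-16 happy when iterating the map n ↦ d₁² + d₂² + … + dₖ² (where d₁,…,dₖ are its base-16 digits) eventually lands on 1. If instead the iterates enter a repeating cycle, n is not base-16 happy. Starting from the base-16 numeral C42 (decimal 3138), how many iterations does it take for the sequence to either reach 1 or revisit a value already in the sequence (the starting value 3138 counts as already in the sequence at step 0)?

3138 = (12,4,2)_16 → 12² + 4² + 2² = 164
164 = (10,4)_16 → 10² + 4² = 116
116 = (7,4)_16 → 7² + 4² = 65
65 = (4,1)_16 → 4² + 1² = 17
17 = (1,1)_16 → 1² + 1² = 2
2 = (2)_16 → 2² = 4
4 = (4)_16 → 4² = 16
16 = (1,0)_16 → 1² + 0² = 1  — reached 1.
That took 8 steps.

8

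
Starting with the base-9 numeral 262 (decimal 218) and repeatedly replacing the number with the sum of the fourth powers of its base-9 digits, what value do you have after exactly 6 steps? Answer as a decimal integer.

114

218 = (2,6,2)_9 → 2⁴ + 6⁴ + 2⁴ = 16 + 1296 + 16 = 1328
1328 = (1,7,3,5)_9 → 1⁴ + 7⁴ + 3⁴ + 5⁴ = 1 + 2401 + 81 + 625 = 3108
3108 = (4,2,3,3)_9 → 4⁴ + 2⁴ + 3⁴ + 3⁴ = 256 + 16 + 81 + 81 = 434
434 = (5,3,2)_9 → 5⁴ + 3⁴ + 2⁴ = 625 + 81 + 16 = 722
722 = (8,8,2)_9 → 8⁴ + 8⁴ + 2⁴ = 4096 + 4096 + 16 = 8208
8208 = (1,2,2,3,0)_9 → 1⁴ + 2⁴ + 2⁴ + 3⁴ + 0⁴ = 1 + 16 + 16 + 81 + 0 = 114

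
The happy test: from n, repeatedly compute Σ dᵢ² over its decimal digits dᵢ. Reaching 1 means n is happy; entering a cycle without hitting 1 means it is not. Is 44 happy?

44 → 32
32 → 13
13 → 10
10 → 1  — reached 1.

happy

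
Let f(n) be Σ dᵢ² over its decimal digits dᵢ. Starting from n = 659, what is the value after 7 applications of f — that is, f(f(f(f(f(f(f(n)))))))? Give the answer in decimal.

89

659 → 6² + 5² + 9² = 36 + 25 + 81 = 142
142 → 1² + 4² + 2² = 1 + 16 + 4 = 21
21 → 2² + 1² = 4 + 1 = 5
5 → 5² = 25
25 → 2² + 5² = 4 + 25 = 29
29 → 2² + 9² = 4 + 81 = 85
85 → 8² + 5² = 64 + 25 = 89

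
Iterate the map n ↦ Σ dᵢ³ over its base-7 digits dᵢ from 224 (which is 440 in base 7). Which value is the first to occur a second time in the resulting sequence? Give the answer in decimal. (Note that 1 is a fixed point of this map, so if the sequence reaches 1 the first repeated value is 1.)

224 = (4,4,0)_7 → 4³ + 4³ + 0³ = 128
128 = (2,4,2)_7 → 2³ + 4³ + 2³ = 80
80 = (1,4,3)_7 → 1³ + 4³ + 3³ = 92
92 = (1,6,1)_7 → 1³ + 6³ + 1³ = 218
218 = (4,3,1)_7 → 4³ + 3³ + 1³ = 92  — 92 already appeared earlier.

92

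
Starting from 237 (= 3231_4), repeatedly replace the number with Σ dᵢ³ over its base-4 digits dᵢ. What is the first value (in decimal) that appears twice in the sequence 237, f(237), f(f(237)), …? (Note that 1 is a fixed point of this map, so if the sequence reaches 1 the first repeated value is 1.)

9

237 = (3,2,3,1)_4 → 3³ + 2³ + 3³ + 1³ = 63
63 = (3,3,3)_4 → 3³ + 3³ + 3³ = 81
81 = (1,1,0,1)_4 → 1³ + 1³ + 0³ + 1³ = 3
3 = (3)_4 → 3³ = 27
27 = (1,2,3)_4 → 1³ + 2³ + 3³ = 36
36 = (2,1,0)_4 → 2³ + 1³ + 0³ = 9
9 = (2,1)_4 → 2³ + 1³ = 9  — 9 already appeared earlier.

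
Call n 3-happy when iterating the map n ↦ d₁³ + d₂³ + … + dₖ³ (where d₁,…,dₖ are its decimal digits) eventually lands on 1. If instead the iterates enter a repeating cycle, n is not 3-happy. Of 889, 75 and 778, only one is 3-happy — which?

889: 889 → 1753 → 496 → 1009 → 730 → 370 → 370  — repeats 370 (not 3-happy)
75: 75 → 468 → 792 → 1080 → 513 → 153 → 153  — repeats 153 (not 3-happy)
778: 778 → 1198 → 1243 → 100 → 1  — reaches 1 (3-happy)

778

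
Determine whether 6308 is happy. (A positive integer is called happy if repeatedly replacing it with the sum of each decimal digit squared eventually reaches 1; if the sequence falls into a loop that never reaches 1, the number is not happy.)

happy

6308 → 6² + 3² + 0² + 8² = 36 + 9 + 0 + 64 = 109
109 → 1² + 0² + 9² = 1 + 0 + 81 = 82
82 → 8² + 2² = 64 + 4 = 68
68 → 6² + 8² = 36 + 64 = 100
100 → 1² + 0² + 0² = 1 + 0 + 0 = 1  — reached 1.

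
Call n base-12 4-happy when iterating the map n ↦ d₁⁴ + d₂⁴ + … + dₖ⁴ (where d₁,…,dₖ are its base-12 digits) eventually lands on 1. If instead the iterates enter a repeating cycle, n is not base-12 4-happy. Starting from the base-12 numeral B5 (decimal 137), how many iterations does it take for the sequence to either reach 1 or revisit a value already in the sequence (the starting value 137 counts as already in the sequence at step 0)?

137 = (11,5)_12 → 11⁴ + 5⁴ = 14641 + 625 = 15266
15266 = (8,10,0,2)_12 → 8⁴ + 10⁴ + 0⁴ + 2⁴ = 4096 + 10000 + 0 + 16 = 14112
14112 = (8,2,0,0)_12 → 8⁴ + 2⁴ + 0⁴ + 0⁴ = 4096 + 16 + 0 + 0 = 4112
4112 = (2,4,6,8)_12 → 2⁴ + 4⁴ + 6⁴ + 8⁴ = 16 + 256 + 1296 + 4096 = 5664
5664 = (3,3,4,0)_12 → 3⁴ + 3⁴ + 4⁴ + 0⁴ = 81 + 81 + 256 + 0 = 418
418 = (2,10,10)_12 → 2⁴ + 10⁴ + 10⁴ = 16 + 10000 + 10000 = 20016
20016 = (11,7,0,0)_12 → 11⁴ + 7⁴ + 0⁴ + 0⁴ = 14641 + 2401 + 0 + 0 = 17042
17042 = (9,10,4,2)_12 → 9⁴ + 10⁴ + 4⁴ + 2⁴ = 6561 + 10000 + 256 + 16 = 16833
16833 = (9,8,10,9)_12 → 9⁴ + 8⁴ + 10⁴ + 9⁴ = 6561 + 4096 + 10000 + 6561 = 27218
27218 = (1,3,9,0,2)_12 → 1⁴ + 3⁴ + 9⁴ + 0⁴ + 2⁴ = 1 + 81 + 6561 + 0 + 16 = 6659
6659 = (3,10,2,11)_12 → 3⁴ + 10⁴ + 2⁴ + 11⁴ = 81 + 10000 + 16 + 14641 = 24738
24738 = (1,2,3,9,6)_12 → 1⁴ + 2⁴ + 3⁴ + 9⁴ + 6⁴ = 1 + 16 + 81 + 6561 + 1296 = 7955
7955 = (4,7,2,11)_12 → 4⁴ + 7⁴ + 2⁴ + 11⁴ = 256 + 2401 + 16 + 14641 = 17314
17314 = (10,0,2,10)_12 → 10⁴ + 0⁴ + 2⁴ + 10⁴ = 10000 + 0 + 16 + 10000 = 20016  — 20016 repeats.
That took 14 steps.

14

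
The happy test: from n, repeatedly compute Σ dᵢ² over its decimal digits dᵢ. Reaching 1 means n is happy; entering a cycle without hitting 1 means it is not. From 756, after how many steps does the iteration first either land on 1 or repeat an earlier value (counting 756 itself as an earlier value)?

11

756 → 7² + 5² + 6² = 110
110 → 1² + 1² + 0² = 2
2 → 2² = 4
4 → 4² = 16
16 → 1² + 6² = 37
37 → 3² + 7² = 58
58 → 5² + 8² = 89
89 → 8² + 9² = 145
145 → 1² + 4² + 5² = 42
42 → 4² + 2² = 20
20 → 2² + 0² = 4  — 4 repeats.
That took 11 steps.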